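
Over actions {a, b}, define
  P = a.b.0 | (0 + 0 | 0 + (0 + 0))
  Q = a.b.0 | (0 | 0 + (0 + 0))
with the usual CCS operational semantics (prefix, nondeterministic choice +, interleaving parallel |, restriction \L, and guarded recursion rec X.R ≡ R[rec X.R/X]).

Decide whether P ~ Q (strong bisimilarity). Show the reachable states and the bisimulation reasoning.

P ~ Q

P's transition system — 3 states:
  u0 = a.b.0 | (0 + 0 | 0 + (0 + 0)) has moves ··a··> u1
  u1 = b.0 | (0 + 0 | 0 + (0 + 0)) has moves ··b··> u2
  u2 = 0 | (0 + 0 | 0 + (0 + 0)) has moves deadlocked
Q's transition system — 3 states:
  v0 = a.b.0 | (0 | 0 + (0 + 0)) has moves ··a··> v1
  v1 = b.0 | (0 | 0 + (0 + 0)) has moves ··b··> v2
  v2 = 0 | (0 | 0 + (0 + 0)) has moves deadlocked
Bisimilarity quotient blocks:
  B0 = {u0, v0}
  B1 = {u1, v1}
  B2 = {u2, v2}
u0 ∈ B0, v0 ∈ B0 → same block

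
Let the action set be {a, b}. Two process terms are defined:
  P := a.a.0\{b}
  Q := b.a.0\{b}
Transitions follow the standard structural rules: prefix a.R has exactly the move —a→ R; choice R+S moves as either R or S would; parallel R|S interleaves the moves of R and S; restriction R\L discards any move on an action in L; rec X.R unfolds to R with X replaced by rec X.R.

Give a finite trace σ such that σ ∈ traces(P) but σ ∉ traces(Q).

LTS(P): 3 reachable states
  u0 = a.a.0\{b} ⊢ --a--▸ u1
  u1 = a.0\{b} ⊢ --a--▸ u2
  u2 = 0\{b} ⊢ ∅
LTS(Q): 3 reachable states
  v0 = b.a.0\{b} ⊢ --b--▸ v1
  v1 = a.0\{b} ⊢ --a--▸ v2
  v2 = 0\{b} ⊢ ∅
Run σ = ⟨a⟩ on P: start {u0}
  step 1 (a): {u1}
  P completes σ.
Run σ = ⟨a⟩ on Q: start {v0}
  step 1 (a): ∅ (Q stuck)

a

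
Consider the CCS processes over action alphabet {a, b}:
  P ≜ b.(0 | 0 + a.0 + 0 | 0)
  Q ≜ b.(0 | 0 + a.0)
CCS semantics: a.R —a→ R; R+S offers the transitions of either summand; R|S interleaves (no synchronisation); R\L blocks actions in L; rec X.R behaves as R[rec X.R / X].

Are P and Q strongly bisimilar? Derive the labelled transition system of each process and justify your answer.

bisimilar

P's transition system — 3 states:
  u0 = b.(0 | 0 + a.0 + 0 | 0) has moves —b→ u1
  u1 = 0 | 0 + a.0 + 0 | 0 has moves —a→ u2
  u2 = 0 has moves (no moves)
Q's transition system — 3 states:
  v0 = b.(0 | 0 + a.0) has moves —b→ v1
  v1 = 0 | 0 + a.0 has moves —a→ v2
  v2 = 0 has moves (no moves)
Coarsest stable partition (strong bisimilarity classes):
  B0 = {u0, v0}
  B1 = {u1, v1}
  B2 = {u2, v2}
u0 ∈ B0, v0 ∈ B0 → same block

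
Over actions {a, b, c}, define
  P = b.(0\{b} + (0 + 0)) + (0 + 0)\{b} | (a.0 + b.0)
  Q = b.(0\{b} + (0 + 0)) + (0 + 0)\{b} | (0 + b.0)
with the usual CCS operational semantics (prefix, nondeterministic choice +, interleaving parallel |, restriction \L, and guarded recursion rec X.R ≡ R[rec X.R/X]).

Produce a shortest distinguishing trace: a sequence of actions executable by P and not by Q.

P's transition system — 3 states:
  u0 = b.(0\{b} + (0 + 0)) + (0 + 0)\{b} | (a.0 + b.0) ⊢ ··a··> u1, ··b··> u1, ··b··> u2
  u1 = (0 + 0)\{b} | 0 ⊢ ·
  u2 = 0\{b} + (0 + 0) ⊢ ·
Q's transition system — 3 states:
  v0 = b.(0\{b} + (0 + 0)) + (0 + 0)\{b} | (0 + b.0) ⊢ ··b··> v1, ··b··> v2
  v1 = (0 + 0)\{b} | 0 ⊢ ·
  v2 = 0\{b} + (0 + 0) ⊢ ·
Trace ⟨a⟩ through P, begin at {u0}:
  step 1 (a): {u1}
  P completes σ.
Trace ⟨a⟩ through Q, begin at {v0}:
  step 1 (a): ∅ (Q stuck)

a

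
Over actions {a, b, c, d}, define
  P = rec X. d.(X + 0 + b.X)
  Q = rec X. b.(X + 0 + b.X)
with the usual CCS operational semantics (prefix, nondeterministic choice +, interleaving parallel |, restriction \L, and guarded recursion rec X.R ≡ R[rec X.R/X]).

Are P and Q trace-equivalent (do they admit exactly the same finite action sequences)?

LTS(P): 2 reachable states
  m0 = rec X. d.(X + 0 + b.X) ⊢ —d→ m1
  m1 = (rec X. d.(X + 0 + b.X)) + 0 + b.(rec X. d.(X + 0 + b.X)) ⊢ —b→ m0, —d→ m1
LTS(Q): 2 reachable states
  n0 = rec X. b.(X + 0 + b.X) ⊢ —b→ n1
  n1 = (rec X. b.(X + 0 + b.X)) + 0 + b.(rec X. b.(X + 0 + b.X)) ⊢ —b→ n0, —b→ n1
Run σ = ⟨d⟩ on P: start {m0}
  [1] d ⇒ {m1}
  — P admits the full trace.
Run σ = ⟨d⟩ on Q: start {n0}
  [1] d ⇒ no successor for Q

traces(P) ≠ traces(Q) — witness ⟨d⟩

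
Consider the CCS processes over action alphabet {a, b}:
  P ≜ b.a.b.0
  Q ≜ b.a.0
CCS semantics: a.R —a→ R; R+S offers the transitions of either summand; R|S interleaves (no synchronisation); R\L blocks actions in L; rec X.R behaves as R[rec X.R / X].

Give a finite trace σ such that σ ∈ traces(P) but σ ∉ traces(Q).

bab

P's transition system — 4 states:
  m0 = b.a.b.0 :: -b-> m1
  m1 = a.b.0 :: -a-> m2
  m2 = b.0 :: -b-> m3
  m3 = 0 :: stopped
Q's transition system — 3 states:
  n0 = b.a.0 :: -b-> n1
  n1 = a.0 :: -a-> n2
  n2 = 0 :: stopped
Run σ = ⟨bab⟩ on P: start {m0}
  after b @ step 1: {m1}
  after a @ step 2: {m2}
  after b @ step 3: {m3}
  ✓ P
Run σ = ⟨bab⟩ on Q: start {n0}
  after b @ step 1: {n1}
  after a @ step 2: {n2}
  after b @ step 3: ∅  — Q cannot continue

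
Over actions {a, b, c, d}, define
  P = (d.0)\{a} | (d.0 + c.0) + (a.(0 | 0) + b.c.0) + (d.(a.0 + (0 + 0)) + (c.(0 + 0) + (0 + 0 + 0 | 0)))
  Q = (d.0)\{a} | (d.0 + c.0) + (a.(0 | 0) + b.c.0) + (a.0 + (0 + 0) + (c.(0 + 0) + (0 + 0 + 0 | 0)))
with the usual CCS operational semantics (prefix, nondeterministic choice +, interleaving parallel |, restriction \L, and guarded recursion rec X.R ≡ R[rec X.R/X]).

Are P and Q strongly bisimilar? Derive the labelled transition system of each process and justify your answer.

NO

LTS(P): 9 reachable states
  m0 = (d.0)\{a} | (d.0 + c.0) + (a.(0 | 0) + b.c.0) + (d.(a.0 + (0 + 0)) + (c.(0 + 0) + (0 + 0 + 0 | 0))) :: --a--▸ m1, --b--▸ m2, --c--▸ m3, --c--▸ m4, --d--▸ m3, --d--▸ m5, --d--▸ m6
  m1 = 0 | 0 :: stopped
  m2 = c.0 :: --c--▸ m7
  m3 = (d.0)\{a} | 0 :: --d--▸ m8
  m4 = 0 + 0 :: stopped
  m5 = 0\{a} | (d.0 + c.0) :: --c--▸ m8, --d--▸ m8
  m6 = a.0 + (0 + 0) :: --a--▸ m7
  m7 = 0 :: stopped
  m8 = 0\{a} | 0 :: stopped
LTS(Q): 8 reachable states
  n0 = (d.0)\{a} | (d.0 + c.0) + (a.(0 | 0) + b.c.0) + (a.0 + (0 + 0) + (c.(0 + 0) + (0 + 0 + 0 | 0))) :: --a--▸ n1, --a--▸ n2, --b--▸ n3, --c--▸ n4, --c--▸ n5, --d--▸ n4, --d--▸ n6
  n1 = 0 :: stopped
  n2 = 0 | 0 :: stopped
  n3 = c.0 :: --c--▸ n1
  n4 = (d.0)\{a} | 0 :: --d--▸ n7
  n5 = 0 + 0 :: stopped
  n6 = 0\{a} | (d.0 + c.0) :: --c--▸ n7, --d--▸ n7
  n7 = 0\{a} | 0 :: stopped
Partition-refinement fixed point:
  B0 = {m0}
  B1 = {m5, n6}
  B2 = {m1, m4, m7, m8, n1, n2, n5, n7}
  B3 = {m2, n3}
  B4 = {m6}
  B5 = {m3, n4}
  B6 = {n0}
m0 ∈ B0, n0 ∈ B6 → different blocks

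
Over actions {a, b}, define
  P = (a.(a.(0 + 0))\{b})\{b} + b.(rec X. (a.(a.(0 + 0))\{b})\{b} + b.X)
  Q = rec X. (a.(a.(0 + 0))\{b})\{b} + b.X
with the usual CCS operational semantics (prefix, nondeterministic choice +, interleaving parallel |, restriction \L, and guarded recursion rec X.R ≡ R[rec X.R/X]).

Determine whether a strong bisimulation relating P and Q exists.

YES

LTS(P): 4 reachable states
  s0 = (a.(a.(0 + 0))\{b})\{b} + b.(rec X. (a.(a.(0 + 0))\{b})\{b} + b.X) :: —a→ s1, —b→ s2
  s1 = (a.(0 + 0))\{b}\{b} :: —a→ s3
  s2 = rec X. (a.(a.(0 + 0))\{b})\{b} + b.X :: —a→ s1, —b→ s2
  s3 = (0 + 0)\{b}\{b} :: ∅
LTS(Q): 3 reachable states
  t0 = rec X. (a.(a.(0 + 0))\{b})\{b} + b.X :: —a→ t1, —b→ t0
  t1 = (a.(0 + 0))\{b}\{b} :: —a→ t2
  t2 = (0 + 0)\{b}\{b} :: ∅
Bisimilarity quotient blocks:
  B0 = {s0, s2, t0}
  B1 = {s1, t1}
  B2 = {s3, t2}
s0 ∈ B0, t0 ∈ B0 → same block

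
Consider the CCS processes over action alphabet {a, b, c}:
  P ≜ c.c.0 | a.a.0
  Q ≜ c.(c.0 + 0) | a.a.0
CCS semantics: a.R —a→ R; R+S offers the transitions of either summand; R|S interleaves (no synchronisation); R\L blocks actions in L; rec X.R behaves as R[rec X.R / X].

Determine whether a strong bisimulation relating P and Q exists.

P's transition system — 9 states:
  m0 = c.c.0 | a.a.0 → -a-> m1, -c-> m2
  m1 = c.c.0 | a.0 → -a-> m3, -c-> m4
  m2 = c.0 | a.a.0 → -a-> m4, -c-> m5
  m3 = c.c.0 | 0 → -c-> m6
  m4 = c.0 | a.0 → -a-> m6, -c-> m7
  m5 = 0 | a.a.0 → -a-> m7
  m6 = c.0 | 0 → -c-> m8
  m7 = 0 | a.0 → -a-> m8
  m8 = 0 | 0 → ·
Q's transition system — 9 states:
  n0 = c.(c.0 + 0) | a.a.0 → -a-> n1, -c-> n2
  n1 = c.(c.0 + 0) | a.0 → -a-> n3, -c-> n4
  n2 = (c.0 + 0) | a.a.0 → -a-> n4, -c-> n5
  n3 = c.(c.0 + 0) | 0 → -c-> n6
  n4 = (c.0 + 0) | a.0 → -a-> n6, -c-> n7
  n5 = 0 | a.a.0 → -a-> n7
  n6 = (c.0 + 0) | 0 → -c-> n8
  n7 = 0 | a.0 → -a-> n8
  n8 = 0 | 0 → ·
Partition-refinement fixed point:
  B0 = {m0, n0}
  B1 = {m1, n1}
  B2 = {m4, n4}
  B3 = {m6, n6}
  B4 = {m8, n8}
  B5 = {m7, n7}
  B6 = {m3, n3}
  B7 = {m2, n2}
  B8 = {m5, n5}
m0 ∈ B0, n0 ∈ B0 → same block

P ~ Q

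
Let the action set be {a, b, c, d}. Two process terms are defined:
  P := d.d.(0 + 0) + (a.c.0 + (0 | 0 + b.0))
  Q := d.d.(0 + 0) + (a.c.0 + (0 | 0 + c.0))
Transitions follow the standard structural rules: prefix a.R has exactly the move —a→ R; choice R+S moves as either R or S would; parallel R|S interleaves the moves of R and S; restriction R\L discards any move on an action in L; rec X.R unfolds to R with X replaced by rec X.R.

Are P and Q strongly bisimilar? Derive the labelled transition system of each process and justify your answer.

Reachable graph of P (5 states):
  s0 = d.d.(0 + 0) + (a.c.0 + (0 | 0 + b.0)) | ··a··> s1, ··b··> s2, ··d··> s3
  s1 = c.0 | ··c··> s2
  s2 = 0 | (no moves)
  s3 = d.(0 + 0) | ··d··> s4
  s4 = 0 + 0 | (no moves)
Reachable graph of Q (5 states):
  t0 = d.d.(0 + 0) + (a.c.0 + (0 | 0 + c.0)) | ··a··> t1, ··c··> t2, ··d··> t3
  t1 = c.0 | ··c··> t2
  t2 = 0 | (no moves)
  t3 = d.(0 + 0) | ··d··> t4
  t4 = 0 + 0 | (no moves)
Bisimilarity quotient blocks:
  B0 = {s0}
  B1 = {s2, s4, t2, t4}
  B2 = {s3, t3}
  B3 = {s1, t1}
  B4 = {t0}
s0 ∈ B0, t0 ∈ B4 → different blocks

P ≁ Q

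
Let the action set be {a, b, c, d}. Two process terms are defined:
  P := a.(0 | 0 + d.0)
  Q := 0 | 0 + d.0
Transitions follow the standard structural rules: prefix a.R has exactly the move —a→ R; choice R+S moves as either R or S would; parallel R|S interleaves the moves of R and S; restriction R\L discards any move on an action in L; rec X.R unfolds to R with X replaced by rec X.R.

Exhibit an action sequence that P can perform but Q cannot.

P's transition system — 3 states:
  s0 = a.(0 | 0 + d.0) | —a→ s1
  s1 = 0 | 0 + d.0 | —d→ s2
  s2 = 0 | ∅
Q's transition system — 2 states:
  t0 = 0 | 0 + d.0 | —d→ t1
  t1 = 0 | ∅
Executing a from P (initial set {s0}):
  step 1 (a): {s1}
  ✓ P
Executing a from Q (initial set {t0}):
  step 1 (a): no successor for Q

a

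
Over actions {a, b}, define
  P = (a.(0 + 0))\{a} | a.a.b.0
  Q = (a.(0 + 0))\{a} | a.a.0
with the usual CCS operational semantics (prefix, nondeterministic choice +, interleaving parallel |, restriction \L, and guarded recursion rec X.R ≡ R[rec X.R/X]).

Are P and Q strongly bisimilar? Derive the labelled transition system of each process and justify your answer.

NO

P's transition system — 4 states:
  u0 = (a.(0 + 0))\{a} | a.a.b.0 has moves -a-> u1
  u1 = (a.(0 + 0))\{a} | a.b.0 has moves -a-> u2
  u2 = (a.(0 + 0))\{a} | b.0 has moves -b-> u3
  u3 = (a.(0 + 0))\{a} | 0 has moves ·
Q's transition system — 3 states:
  v0 = (a.(0 + 0))\{a} | a.a.0 has moves -a-> v1
  v1 = (a.(0 + 0))\{a} | a.0 has moves -a-> v2
  v2 = (a.(0 + 0))\{a} | 0 has moves ·
Bisimilarity quotient blocks:
  B0 = {u0}
  B1 = {u1}
  B2 = {u2}
  B3 = {u3, v2}
  B4 = {v0}
  B5 = {v1}
u0 ∈ B0, v0 ∈ B4 → different blocks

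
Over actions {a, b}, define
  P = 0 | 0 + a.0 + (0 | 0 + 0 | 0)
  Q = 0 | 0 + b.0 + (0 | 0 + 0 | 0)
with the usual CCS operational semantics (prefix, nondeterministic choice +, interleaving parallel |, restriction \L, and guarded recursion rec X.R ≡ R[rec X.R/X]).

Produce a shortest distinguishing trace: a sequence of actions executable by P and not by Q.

LTS(P): 2 reachable states
  m0 = 0 | 0 + a.0 + (0 | 0 + 0 | 0) → --a--▸ m1
  m1 = 0 → ∅
LTS(Q): 2 reachable states
  n0 = 0 | 0 + b.0 + (0 | 0 + 0 | 0) → --b--▸ n1
  n1 = 0 → ∅
Run σ = ⟨a⟩ on P: start {m0}
  after a @ step 1: {m1}
  — P admits the full trace.
Run σ = ⟨a⟩ on Q: start {n0}
  after a @ step 1: ∅ (Q stuck)

a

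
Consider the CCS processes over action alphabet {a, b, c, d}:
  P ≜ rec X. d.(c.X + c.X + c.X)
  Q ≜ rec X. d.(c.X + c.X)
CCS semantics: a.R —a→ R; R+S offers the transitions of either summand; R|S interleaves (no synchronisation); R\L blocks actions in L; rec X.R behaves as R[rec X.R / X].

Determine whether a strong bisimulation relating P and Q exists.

P's transition system — 2 states:
  m0 = rec X. d.(c.X + c.X + c.X) :: -d-> m1
  m1 = c.(rec X. d.(c.X + c.X + c.X)) + c.(rec X. d.(c.X + c.X + c.X)) + c.(rec X. d.(c.X + c.X + c.X)) :: -c-> m0
Q's transition system — 2 states:
  n0 = rec X. d.(c.X + c.X) :: -d-> n1
  n1 = c.(rec X. d.(c.X + c.X)) + c.(rec X. d.(c.X + c.X)) :: -c-> n0
Coarsest stable partition (strong bisimilarity classes):
  B0 = {m0, n0}
  B1 = {m1, n1}
m0 ∈ B0, n0 ∈ B0 → same block

YES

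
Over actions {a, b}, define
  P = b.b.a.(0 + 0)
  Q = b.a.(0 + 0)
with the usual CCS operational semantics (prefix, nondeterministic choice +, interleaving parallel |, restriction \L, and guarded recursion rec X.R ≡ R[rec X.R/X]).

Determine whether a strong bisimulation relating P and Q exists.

P ≁ Q

LTS(P): 4 reachable states
  p0 = b.b.a.(0 + 0) | --b--▸ p1
  p1 = b.a.(0 + 0) | --b--▸ p2
  p2 = a.(0 + 0) | --a--▸ p3
  p3 = 0 + 0 | ·
LTS(Q): 3 reachable states
  q0 = b.a.(0 + 0) | --b--▸ q1
  q1 = a.(0 + 0) | --a--▸ q2
  q2 = 0 + 0 | ·
Partition-refinement fixed point:
  B0 = {p0}
  B1 = {p1, q0}
  B2 = {p2, q1}
  B3 = {p3, q2}
p0 ∈ B0, q0 ∈ B1 → different blocks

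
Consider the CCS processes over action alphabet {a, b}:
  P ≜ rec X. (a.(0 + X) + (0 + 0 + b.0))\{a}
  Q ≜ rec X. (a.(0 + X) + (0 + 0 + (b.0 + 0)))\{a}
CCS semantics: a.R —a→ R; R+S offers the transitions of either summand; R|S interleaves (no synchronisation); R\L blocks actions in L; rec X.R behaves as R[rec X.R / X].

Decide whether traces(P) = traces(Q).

P's transition system — 2 states:
  u0 = rec X. (a.(0 + X) + (0 + 0 + b.0))\{a} | -b-> u1
  u1 = 0\{a} | ∅
Q's transition system — 2 states:
  v0 = rec X. (a.(0 + X) + (0 + 0 + (b.0 + 0)))\{a} | -b-> v1
  v1 = 0\{a} | ∅
Bisimilarity quotient blocks:
  B0 = {u0, v0}
  B1 = {u1, v1}
u0 ∈ B0, v0 ∈ B0 → same block
Bisimilar ⇒ trace-equivalent.

YES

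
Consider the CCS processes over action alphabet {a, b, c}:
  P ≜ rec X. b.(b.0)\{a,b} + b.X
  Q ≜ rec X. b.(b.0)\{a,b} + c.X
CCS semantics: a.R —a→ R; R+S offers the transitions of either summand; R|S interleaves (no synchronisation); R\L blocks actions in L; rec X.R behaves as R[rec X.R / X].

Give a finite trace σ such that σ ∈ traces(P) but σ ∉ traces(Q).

bb

LTS(P): 2 reachable states
  m0 = rec X. b.(b.0)\{a,b} + b.X :: —b→ m0, —b→ m1
  m1 = (b.0)\{a,b} :: ·
LTS(Q): 2 reachable states
  n0 = rec X. b.(b.0)\{a,b} + c.X :: —b→ n1, —c→ n0
  n1 = (b.0)\{a,b} :: ·
Run σ = ⟨bb⟩ on P: start {m0}
  after b @ step 1: {m0, m1}
  after b @ step 2: {m0, m1}
  P completes σ.
Run σ = ⟨bb⟩ on Q: start {n0}
  after b @ step 1: {n1}
  after b @ step 2: ∅  — Q cannot continue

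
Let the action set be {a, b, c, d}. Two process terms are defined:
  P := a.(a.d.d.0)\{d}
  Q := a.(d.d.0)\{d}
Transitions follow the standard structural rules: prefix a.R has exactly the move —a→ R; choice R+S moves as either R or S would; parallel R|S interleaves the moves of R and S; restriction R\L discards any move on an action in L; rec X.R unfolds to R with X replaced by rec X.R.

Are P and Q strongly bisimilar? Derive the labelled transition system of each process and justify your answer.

P ≁ Q

Reachable graph of P (3 states):
  m0 = a.(a.d.d.0)\{d} → ··a··> m1
  m1 = (a.d.d.0)\{d} → ··a··> m2
  m2 = (d.d.0)\{d} → deadlocked
Reachable graph of Q (2 states):
  n0 = a.(d.d.0)\{d} → ··a··> n1
  n1 = (d.d.0)\{d} → deadlocked
Coarsest stable partition (strong bisimilarity classes):
  B0 = {m0}
  B1 = {m1, n0}
  B2 = {m2, n1}
m0 ∈ B0, n0 ∈ B1 → different blocks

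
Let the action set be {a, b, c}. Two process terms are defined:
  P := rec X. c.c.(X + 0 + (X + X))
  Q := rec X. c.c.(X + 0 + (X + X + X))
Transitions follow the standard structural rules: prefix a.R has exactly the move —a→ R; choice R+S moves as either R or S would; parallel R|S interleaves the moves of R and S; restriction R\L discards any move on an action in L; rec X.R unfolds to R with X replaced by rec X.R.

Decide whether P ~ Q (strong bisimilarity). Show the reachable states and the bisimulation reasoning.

YES

LTS(P): 3 reachable states
  m0 = rec X. c.c.(X + 0 + (X + X)) :: ··c··> m1
  m1 = c.((rec X. c.c.(X + 0 + (X + X))) + 0 + ((rec X. c.c.(X + 0 + (X + X))) + (rec X. c.c.(X + 0 + (X + X))))) :: ··c··> m2
  m2 = (rec X. c.c.(X + 0 + (X + X))) + 0 + ((rec X. c.c.(X + 0 + (X + X))) + (rec X. c.c.(X + 0 + (X + X)))) :: ··c··> m1
LTS(Q): 3 reachable states
  n0 = rec X. c.c.(X + 0 + (X + X + X)) :: ··c··> n1
  n1 = c.((rec X. c.c.(X + 0 + (X + X + X))) + 0 + ((rec X. c.c.(X + 0 + (X + X + X))) + (rec X. c.c.(X + 0 + (X + X + X))) + (rec X. c.c.(X + 0 + (X + X + X))))) :: ··c··> n2
  n2 = (rec X. c.c.(X + 0 + (X + X + X))) + 0 + ((rec X. c.c.(X + 0 + (X + X + X))) + (rec X. c.c.(X + 0 + (X + X + X))) + (rec X. c.c.(X + 0 + (X + X + X)))) :: ··c··> n1
Partition-refinement fixed point:
  B0 = {m0, m1, m2, n0, n1, n2}
m0 ∈ B0, n0 ∈ B0 → same block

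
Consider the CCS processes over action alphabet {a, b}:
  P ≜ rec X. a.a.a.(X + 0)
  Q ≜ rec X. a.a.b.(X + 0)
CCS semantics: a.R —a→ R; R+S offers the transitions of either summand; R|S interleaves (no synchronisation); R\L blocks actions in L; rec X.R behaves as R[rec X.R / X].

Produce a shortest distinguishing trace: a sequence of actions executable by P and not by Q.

Reachable graph of P (4 states):
  u0 = rec X. a.a.a.(X + 0) :: -a-> u1
  u1 = a.a.((rec X. a.a.a.(X + 0)) + 0) :: -a-> u2
  u2 = a.((rec X. a.a.a.(X + 0)) + 0) :: -a-> u3
  u3 = (rec X. a.a.a.(X + 0)) + 0 :: -a-> u1
Reachable graph of Q (4 states):
  v0 = rec X. a.a.b.(X + 0) :: -a-> v1
  v1 = a.b.((rec X. a.a.b.(X + 0)) + 0) :: -a-> v2
  v2 = b.((rec X. a.a.b.(X + 0)) + 0) :: -b-> v3
  v3 = (rec X. a.a.b.(X + 0)) + 0 :: -a-> v1
Trace ⟨aaa⟩ through P, begin at {u0}:
  after a @ step 1: {u1}
  after a @ step 2: {u2}
  after a @ step 3: {u3}
  — P admits the full trace.
Trace ⟨aaa⟩ through Q, begin at {v0}:
  after a @ step 1: {v1}
  after a @ step 2: {v2}
  after a @ step 3: ∅  — Q cannot continue

aaa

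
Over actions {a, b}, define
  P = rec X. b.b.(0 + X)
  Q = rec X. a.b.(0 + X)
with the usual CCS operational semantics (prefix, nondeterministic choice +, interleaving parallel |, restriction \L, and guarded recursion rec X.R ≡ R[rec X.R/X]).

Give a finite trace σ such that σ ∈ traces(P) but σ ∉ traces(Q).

LTS(P): 3 reachable states
  s0 = rec X. b.b.(0 + X) | --b--▸ s1
  s1 = b.(0 + (rec X. b.b.(0 + X))) | --b--▸ s2
  s2 = 0 + (rec X. b.b.(0 + X)) | --b--▸ s1
LTS(Q): 3 reachable states
  t0 = rec X. a.b.(0 + X) | --a--▸ t1
  t1 = b.(0 + (rec X. a.b.(0 + X))) | --b--▸ t2
  t2 = 0 + (rec X. a.b.(0 + X)) | --a--▸ t1
Run σ = ⟨b⟩ on P: start {s0}
  step 1 (b): {s1}
  ✓ P
Run σ = ⟨b⟩ on Q: start {t0}
  step 1 (b): no successor for Q

b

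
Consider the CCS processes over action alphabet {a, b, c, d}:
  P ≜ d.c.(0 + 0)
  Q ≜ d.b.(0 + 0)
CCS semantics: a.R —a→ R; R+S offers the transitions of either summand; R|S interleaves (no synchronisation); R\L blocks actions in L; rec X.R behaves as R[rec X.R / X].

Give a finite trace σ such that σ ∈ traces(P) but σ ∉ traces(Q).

dc

Reachable graph of P (3 states):
  p0 = d.c.(0 + 0) | =d=> p1
  p1 = c.(0 + 0) | =c=> p2
  p2 = 0 + 0 | stopped
Reachable graph of Q (3 states):
  q0 = d.b.(0 + 0) | =d=> q1
  q1 = b.(0 + 0) | =b=> q2
  q2 = 0 + 0 | stopped
Executing dc from P (initial set {p0}):
  [1] d ⇒ {p1}
  [2] c ⇒ {p2}
  ✓ P
Executing dc from Q (initial set {q0}):
  [1] d ⇒ {q1}
  [2] c ⇒ ∅  — Q cannot continue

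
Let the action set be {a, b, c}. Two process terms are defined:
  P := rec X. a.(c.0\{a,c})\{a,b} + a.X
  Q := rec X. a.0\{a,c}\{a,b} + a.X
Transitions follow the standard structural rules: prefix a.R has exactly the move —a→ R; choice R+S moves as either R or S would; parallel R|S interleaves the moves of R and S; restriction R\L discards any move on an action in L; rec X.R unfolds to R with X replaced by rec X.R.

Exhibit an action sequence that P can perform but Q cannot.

Reachable graph of P (3 states):
  s0 = rec X. a.(c.0\{a,c})\{a,b} + a.X | --a--▸ s0, --a--▸ s1
  s1 = (c.0\{a,c})\{a,b} | --c--▸ s2
  s2 = 0\{a,c}\{a,b} | ∅
Reachable graph of Q (2 states):
  t0 = rec X. a.0\{a,c}\{a,b} + a.X | --a--▸ t0, --a--▸ t1
  t1 = 0\{a,c}\{a,b} | ∅
Executing ac from P (initial set {s0}):
  step 1 (a): {s0, s1}
  step 2 (c): {s2}
  P completes σ.
Executing ac from Q (initial set {t0}):
  step 1 (a): {t0, t1}
  step 2 (c): ∅ (Q stuck)

ac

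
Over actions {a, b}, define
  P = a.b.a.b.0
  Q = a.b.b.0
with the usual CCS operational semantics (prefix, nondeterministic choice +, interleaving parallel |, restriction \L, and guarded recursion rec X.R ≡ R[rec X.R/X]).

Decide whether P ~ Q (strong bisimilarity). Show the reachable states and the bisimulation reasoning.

not bisimilar

LTS(P): 5 reachable states
  p0 = a.b.a.b.0 → --a--▸ p1
  p1 = b.a.b.0 → --b--▸ p2
  p2 = a.b.0 → --a--▸ p3
  p3 = b.0 → --b--▸ p4
  p4 = 0 → ·
LTS(Q): 4 reachable states
  q0 = a.b.b.0 → --a--▸ q1
  q1 = b.b.0 → --b--▸ q2
  q2 = b.0 → --b--▸ q3
  q3 = 0 → ·
Partition-refinement fixed point:
  B0 = {p0}
  B1 = {p1}
  B2 = {p2}
  B3 = {p3, q2}
  B4 = {p4, q3}
  B5 = {q0}
  B6 = {q1}
p0 ∈ B0, q0 ∈ B5 → different blocks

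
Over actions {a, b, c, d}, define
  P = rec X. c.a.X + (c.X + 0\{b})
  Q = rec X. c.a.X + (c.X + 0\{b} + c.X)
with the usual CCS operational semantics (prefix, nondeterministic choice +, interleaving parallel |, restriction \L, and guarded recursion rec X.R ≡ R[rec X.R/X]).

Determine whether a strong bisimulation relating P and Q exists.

Reachable graph of P (2 states):
  s0 = rec X. c.a.X + (c.X + 0\{b}) | --c--▸ s0, --c--▸ s1
  s1 = a.(rec X. c.a.X + (c.X + 0\{b})) | --a--▸ s0
Reachable graph of Q (2 states):
  t0 = rec X. c.a.X + (c.X + 0\{b} + c.X) | --c--▸ t0, --c--▸ t1
  t1 = a.(rec X. c.a.X + (c.X + 0\{b} + c.X)) | --a--▸ t0
Partition-refinement fixed point:
  B0 = {s0, t0}
  B1 = {s1, t1}
s0 ∈ B0, t0 ∈ B0 → same block

bisimilar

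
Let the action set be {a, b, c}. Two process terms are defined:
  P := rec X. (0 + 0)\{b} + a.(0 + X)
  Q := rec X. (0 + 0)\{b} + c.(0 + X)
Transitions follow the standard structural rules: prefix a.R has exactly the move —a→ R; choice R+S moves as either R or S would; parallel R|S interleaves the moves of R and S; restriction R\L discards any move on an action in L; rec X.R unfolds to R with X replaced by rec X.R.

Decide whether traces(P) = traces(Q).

LTS(P): 2 reachable states
  s0 = rec X. (0 + 0)\{b} + a.(0 + X) :: --a--▸ s1
  s1 = 0 + (rec X. (0 + 0)\{b} + a.(0 + X)) :: --a--▸ s1
LTS(Q): 2 reachable states
  t0 = rec X. (0 + 0)\{b} + c.(0 + X) :: --c--▸ t1
  t1 = 0 + (rec X. (0 + 0)\{b} + c.(0 + X)) :: --c--▸ t1
Executing a from P (initial set {s0}):
  step 1 (a): {s1}
  P completes σ.
Executing a from Q (initial set {t0}):
  step 1 (a): ∅ (Q stuck)

traces(P) ≠ traces(Q) — witness ⟨a⟩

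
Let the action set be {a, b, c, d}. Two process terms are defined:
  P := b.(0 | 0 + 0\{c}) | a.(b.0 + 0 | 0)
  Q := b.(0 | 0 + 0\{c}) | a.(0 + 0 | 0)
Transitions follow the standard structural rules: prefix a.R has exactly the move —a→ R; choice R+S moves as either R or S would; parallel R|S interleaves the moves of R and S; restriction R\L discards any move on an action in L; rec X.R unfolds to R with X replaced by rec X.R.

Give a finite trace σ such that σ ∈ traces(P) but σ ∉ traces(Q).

abb

LTS(P): 6 reachable states
  p0 = b.(0 | 0 + 0\{c}) | a.(b.0 + 0 | 0) :: -a-> p1, -b-> p2
  p1 = b.(0 | 0 + 0\{c}) | (b.0 + 0 | 0) :: -b-> p3, -b-> p4
  p2 = (0 | 0 + 0\{c}) | a.(b.0 + 0 | 0) :: -a-> p3
  p3 = (0 | 0 + 0\{c}) | (b.0 + 0 | 0) :: -b-> p5
  p4 = b.(0 | 0 + 0\{c}) | 0 :: -b-> p5
  p5 = (0 | 0 + 0\{c}) | 0 :: ∅
LTS(Q): 4 reachable states
  q0 = b.(0 | 0 + 0\{c}) | a.(0 + 0 | 0) :: -a-> q1, -b-> q2
  q1 = b.(0 | 0 + 0\{c}) | (0 + 0 | 0) :: -b-> q3
  q2 = (0 | 0 + 0\{c}) | a.(0 + 0 | 0) :: -a-> q3
  q3 = (0 | 0 + 0\{c}) | (0 + 0 | 0) :: ∅
Trace ⟨abb⟩ through P, begin at {p0}:
  [1] a ⇒ {p1}
  [2] b ⇒ {p3, p4}
  [3] b ⇒ {p5}
  — P admits the full trace.
Trace ⟨abb⟩ through Q, begin at {q0}:
  [1] a ⇒ {q1}
  [2] b ⇒ {q3}
  [3] b ⇒ ∅  — Q cannot continue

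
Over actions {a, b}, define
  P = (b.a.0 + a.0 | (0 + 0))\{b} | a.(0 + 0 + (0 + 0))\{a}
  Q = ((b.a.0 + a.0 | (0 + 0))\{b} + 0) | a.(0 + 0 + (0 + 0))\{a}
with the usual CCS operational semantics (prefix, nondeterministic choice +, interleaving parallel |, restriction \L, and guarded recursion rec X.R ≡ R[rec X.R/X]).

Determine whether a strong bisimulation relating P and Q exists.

bisimilar

LTS(P): 4 reachable states
  u0 = (b.a.0 + a.0 | (0 + 0))\{b} | a.(0 + 0 + (0 + 0))\{a} has moves —a→ u1, —a→ u2
  u1 = (0 | (0 + 0))\{b} | a.(0 + 0 + (0 + 0))\{a} has moves —a→ u3
  u2 = (b.a.0 + a.0 | (0 + 0))\{b} | (0 + 0 + (0 + 0))\{a} has moves —a→ u3
  u3 = (0 | (0 + 0))\{b} | (0 + 0 + (0 + 0))\{a} has moves (no moves)
LTS(Q): 4 reachable states
  v0 = ((b.a.0 + a.0 | (0 + 0))\{b} + 0) | a.(0 + 0 + (0 + 0))\{a} has moves —a→ v1, —a→ v2
  v1 = ((b.a.0 + a.0 | (0 + 0))\{b} + 0) | (0 + 0 + (0 + 0))\{a} has moves —a→ v3
  v2 = (0 | (0 + 0))\{b} | a.(0 + 0 + (0 + 0))\{a} has moves —a→ v3
  v3 = (0 | (0 + 0))\{b} | (0 + 0 + (0 + 0))\{a} has moves (no moves)
Bisimilarity quotient blocks:
  B0 = {u0, v0}
  B1 = {u1, u2, v1, v2}
  B2 = {u3, v3}
u0 ∈ B0, v0 ∈ B0 → same block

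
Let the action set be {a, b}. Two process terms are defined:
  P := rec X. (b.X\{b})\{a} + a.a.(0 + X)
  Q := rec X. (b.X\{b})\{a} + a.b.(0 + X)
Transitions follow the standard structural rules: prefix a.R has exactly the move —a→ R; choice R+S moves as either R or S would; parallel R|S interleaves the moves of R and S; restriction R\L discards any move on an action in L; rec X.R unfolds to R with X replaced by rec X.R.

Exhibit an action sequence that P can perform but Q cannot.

LTS(P): 4 reachable states
  u0 = rec X. (b.X\{b})\{a} + a.a.(0 + X) | ··a··> u1, ··b··> u2
  u1 = a.(0 + (rec X. (b.X\{b})\{a} + a.a.(0 + X))) | ··a··> u3
  u2 = (rec X. (b.X\{b})\{a} + a.a.(0 + X))\{b}\{a} | ∅
  u3 = 0 + (rec X. (b.X\{b})\{a} + a.a.(0 + X)) | ··a··> u1, ··b··> u2
LTS(Q): 4 reachable states
  v0 = rec X. (b.X\{b})\{a} + a.b.(0 + X) | ··a··> v1, ··b··> v2
  v1 = b.(0 + (rec X. (b.X\{b})\{a} + a.b.(0 + X))) | ··b··> v3
  v2 = (rec X. (b.X\{b})\{a} + a.b.(0 + X))\{b}\{a} | ∅
  v3 = 0 + (rec X. (b.X\{b})\{a} + a.b.(0 + X)) | ··a··> v1, ··b··> v2
Executing aa from P (initial set {u0}):
  after a @ step 1: {u1}
  after a @ step 2: {u3}
  ✓ P
Executing aa from Q (initial set {v0}):
  after a @ step 1: {v1}
  after a @ step 2: no successor for Q

aa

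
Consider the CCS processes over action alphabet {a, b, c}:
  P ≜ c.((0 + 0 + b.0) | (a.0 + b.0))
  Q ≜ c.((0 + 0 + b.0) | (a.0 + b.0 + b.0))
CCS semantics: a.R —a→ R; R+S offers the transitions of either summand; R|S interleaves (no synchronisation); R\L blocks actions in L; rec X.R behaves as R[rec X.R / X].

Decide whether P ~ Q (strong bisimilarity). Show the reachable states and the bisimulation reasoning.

P's transition system — 5 states:
  m0 = c.((0 + 0 + b.0) | (a.0 + b.0)) :: —c→ m1
  m1 = (0 + 0 + b.0) | (a.0 + b.0) :: —a→ m2, —b→ m2, —b→ m3
  m2 = (0 + 0 + b.0) | 0 :: —b→ m4
  m3 = 0 | (a.0 + b.0) :: —a→ m4, —b→ m4
  m4 = 0 | 0 :: ∅
Q's transition system — 5 states:
  n0 = c.((0 + 0 + b.0) | (a.0 + b.0 + b.0)) :: —c→ n1
  n1 = (0 + 0 + b.0) | (a.0 + b.0 + b.0) :: —a→ n2, —b→ n2, —b→ n3
  n2 = (0 + 0 + b.0) | 0 :: —b→ n4
  n3 = 0 | (a.0 + b.0 + b.0) :: —a→ n4, —b→ n4
  n4 = 0 | 0 :: ∅
Partition-refinement fixed point:
  B0 = {m0, n0}
  B1 = {m1, n1}
  B2 = {m2, n2}
  B3 = {m4, n4}
  B4 = {m3, n3}
m0 ∈ B0, n0 ∈ B0 → same block

P ~ Q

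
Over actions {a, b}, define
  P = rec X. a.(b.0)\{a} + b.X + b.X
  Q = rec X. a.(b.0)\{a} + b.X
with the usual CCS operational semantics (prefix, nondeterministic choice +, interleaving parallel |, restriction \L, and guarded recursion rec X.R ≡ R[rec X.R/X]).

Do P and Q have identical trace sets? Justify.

LTS(P): 3 reachable states
  u0 = rec X. a.(b.0)\{a} + b.X + b.X | --a--▸ u1, --b--▸ u0
  u1 = (b.0)\{a} | --b--▸ u2
  u2 = 0\{a} | stopped
LTS(Q): 3 reachable states
  v0 = rec X. a.(b.0)\{a} + b.X | --a--▸ v1, --b--▸ v0
  v1 = (b.0)\{a} | --b--▸ v2
  v2 = 0\{a} | stopped
Partition-refinement fixed point:
  B0 = {u0, v0}
  B1 = {u1, v1}
  B2 = {u2, v2}
u0 ∈ B0, v0 ∈ B0 → same block
Bisimilar ⇒ trace-equivalent.

traces(P) = traces(Q)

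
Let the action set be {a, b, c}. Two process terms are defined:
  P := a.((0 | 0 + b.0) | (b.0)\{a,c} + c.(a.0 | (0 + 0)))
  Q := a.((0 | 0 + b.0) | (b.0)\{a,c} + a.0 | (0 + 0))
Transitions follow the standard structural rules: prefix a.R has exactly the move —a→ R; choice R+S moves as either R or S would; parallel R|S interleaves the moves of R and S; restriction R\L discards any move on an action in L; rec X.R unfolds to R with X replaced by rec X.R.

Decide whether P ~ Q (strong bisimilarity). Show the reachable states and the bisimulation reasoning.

Reachable graph of P (7 states):
  u0 = a.((0 | 0 + b.0) | (b.0)\{a,c} + c.(a.0 | (0 + 0))) ⊢ ··a··> u1
  u1 = (0 | 0 + b.0) | (b.0)\{a,c} + c.(a.0 | (0 + 0)) ⊢ ··b··> u2, ··b··> u3, ··c··> u4
  u2 = (0 | 0 + b.0) | 0\{a,c} ⊢ ··b··> u5
  u3 = 0 | (b.0)\{a,c} ⊢ ··b··> u5
  u4 = a.0 | (0 + 0) ⊢ ··a··> u6
  u5 = 0 | 0\{a,c} ⊢ ·
  u6 = 0 | (0 + 0) ⊢ ·
Reachable graph of Q (6 states):
  v0 = a.((0 | 0 + b.0) | (b.0)\{a,c} + a.0 | (0 + 0)) ⊢ ··a··> v1
  v1 = (0 | 0 + b.0) | (b.0)\{a,c} + a.0 | (0 + 0) ⊢ ··a··> v2, ··b··> v3, ··b··> v4
  v2 = 0 | (0 + 0) ⊢ ·
  v3 = (0 | 0 + b.0) | 0\{a,c} ⊢ ··b··> v5
  v4 = 0 | (b.0)\{a,c} ⊢ ··b··> v5
  v5 = 0 | 0\{a,c} ⊢ ·
Partition-refinement fixed point:
  B0 = {u0}
  B1 = {u1}
  B2 = {u2, u3, v3, v4}
  B3 = {u5, u6, v2, v5}
  B4 = {u4}
  B5 = {v0}
  B6 = {v1}
u0 ∈ B0, v0 ∈ B5 → different blocks

NO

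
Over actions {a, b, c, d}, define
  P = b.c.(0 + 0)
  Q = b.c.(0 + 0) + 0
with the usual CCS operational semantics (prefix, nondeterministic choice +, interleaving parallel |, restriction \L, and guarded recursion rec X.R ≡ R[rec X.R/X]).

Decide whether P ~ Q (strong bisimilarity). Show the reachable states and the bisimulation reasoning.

P's transition system — 3 states:
  m0 = b.c.(0 + 0) :: -b-> m1
  m1 = c.(0 + 0) :: -c-> m2
  m2 = 0 + 0 :: ·
Q's transition system — 3 states:
  n0 = b.c.(0 + 0) + 0 :: -b-> n1
  n1 = c.(0 + 0) :: -c-> n2
  n2 = 0 + 0 :: ·
Partition-refinement fixed point:
  B0 = {m0, n0}
  B1 = {m1, n1}
  B2 = {m2, n2}
m0 ∈ B0, n0 ∈ B0 → same block

bisimilar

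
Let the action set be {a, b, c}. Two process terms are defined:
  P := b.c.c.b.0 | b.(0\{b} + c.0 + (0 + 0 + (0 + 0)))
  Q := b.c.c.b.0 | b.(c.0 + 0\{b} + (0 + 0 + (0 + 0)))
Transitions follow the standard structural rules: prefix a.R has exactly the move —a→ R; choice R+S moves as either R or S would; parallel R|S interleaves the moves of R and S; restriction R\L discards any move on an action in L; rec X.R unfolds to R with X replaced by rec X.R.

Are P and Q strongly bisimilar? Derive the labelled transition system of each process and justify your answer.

YES

LTS(P): 15 reachable states
  u0 = b.c.c.b.0 | b.(0\{b} + c.0 + (0 + 0 + (0 + 0))) :: ··b··> u1, ··b··> u2
  u1 = b.c.c.b.0 | (0\{b} + c.0 + (0 + 0 + (0 + 0))) :: ··b··> u3, ··c··> u4
  u2 = c.c.b.0 | b.(0\{b} + c.0 + (0 + 0 + (0 + 0))) :: ··b··> u3, ··c··> u5
  u3 = c.c.b.0 | (0\{b} + c.0 + (0 + 0 + (0 + 0))) :: ··c··> u6, ··c··> u7
  u4 = b.c.c.b.0 | 0 :: ··b··> u7
  u5 = c.b.0 | b.(0\{b} + c.0 + (0 + 0 + (0 + 0))) :: ··b··> u6, ··c··> u8
  u6 = c.b.0 | (0\{b} + c.0 + (0 + 0 + (0 + 0))) :: ··c··> u10, ··c··> u9
  u7 = c.c.b.0 | 0 :: ··c··> u10
  u8 = b.0 | b.(0\{b} + c.0 + (0 + 0 + (0 + 0))) :: ··b··> u11, ··b··> u9
  u9 = b.0 | (0\{b} + c.0 + (0 + 0 + (0 + 0))) :: ··b··> u12, ··c··> u13
  u10 = c.b.0 | 0 :: ··c··> u13
  u11 = 0 | b.(0\{b} + c.0 + (0 + 0 + (0 + 0))) :: ··b··> u12
  u12 = 0 | (0\{b} + c.0 + (0 + 0 + (0 + 0))) :: ··c··> u14
  u13 = b.0 | 0 :: ··b··> u14
  u14 = 0 | 0 :: ·
LTS(Q): 15 reachable states
  v0 = b.c.c.b.0 | b.(c.0 + 0\{b} + (0 + 0 + (0 + 0))) :: ··b··> v1, ··b··> v2
  v1 = b.c.c.b.0 | (c.0 + 0\{b} + (0 + 0 + (0 + 0))) :: ··b··> v3, ··c··> v4
  v2 = c.c.b.0 | b.(c.0 + 0\{b} + (0 + 0 + (0 + 0))) :: ··b··> v3, ··c··> v5
  v3 = c.c.b.0 | (c.0 + 0\{b} + (0 + 0 + (0 + 0))) :: ··c··> v6, ··c··> v7
  v4 = b.c.c.b.0 | 0 :: ··b··> v7
  v5 = c.b.0 | b.(c.0 + 0\{b} + (0 + 0 + (0 + 0))) :: ··b··> v6, ··c··> v8
  v6 = c.b.0 | (c.0 + 0\{b} + (0 + 0 + (0 + 0))) :: ··c··> v10, ··c··> v9
  v7 = c.c.b.0 | 0 :: ··c··> v10
  v8 = b.0 | b.(c.0 + 0\{b} + (0 + 0 + (0 + 0))) :: ··b··> v11, ··b··> v9
  v9 = b.0 | (c.0 + 0\{b} + (0 + 0 + (0 + 0))) :: ··b··> v12, ··c··> v13
  v10 = c.b.0 | 0 :: ··c··> v13
  v11 = 0 | b.(c.0 + 0\{b} + (0 + 0 + (0 + 0))) :: ··b··> v12
  v12 = 0 | (c.0 + 0\{b} + (0 + 0 + (0 + 0))) :: ··c··> v14
  v13 = b.0 | 0 :: ··b··> v14
  v14 = 0 | 0 :: ·
Coarsest stable partition (strong bisimilarity classes):
  B0 = {u0, v0}
  B1 = {u1, v1}
  B2 = {u4, v4}
  B3 = {u7, v7}
  B4 = {u10, v10}
  B5 = {u13, v13}
  B6 = {u14, v14}
  B7 = {u3, v3}
  B8 = {u6, v6}
  B9 = {u9, v9}
  B10 = {u12, v12}
  B11 = {u2, v2}
  B12 = {u5, v5}
  B13 = {u8, v8}
  B14 = {u11, v11}
u0 ∈ B0, v0 ∈ B0 → same block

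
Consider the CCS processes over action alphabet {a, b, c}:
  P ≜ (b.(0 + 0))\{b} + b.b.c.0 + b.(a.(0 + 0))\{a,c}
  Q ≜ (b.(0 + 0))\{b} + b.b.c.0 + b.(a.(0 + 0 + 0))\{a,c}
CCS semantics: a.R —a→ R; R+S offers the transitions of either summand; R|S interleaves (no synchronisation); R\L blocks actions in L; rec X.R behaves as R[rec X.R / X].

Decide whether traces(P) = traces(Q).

traces(P) = traces(Q)

LTS(P): 5 reachable states
  s0 = (b.(0 + 0))\{b} + b.b.c.0 + b.(a.(0 + 0))\{a,c} ⊢ ··b··> s1, ··b··> s2
  s1 = (a.(0 + 0))\{a,c} ⊢ ·
  s2 = b.c.0 ⊢ ··b··> s3
  s3 = c.0 ⊢ ··c··> s4
  s4 = 0 ⊢ ·
LTS(Q): 5 reachable states
  t0 = (b.(0 + 0))\{b} + b.b.c.0 + b.(a.(0 + 0 + 0))\{a,c} ⊢ ··b··> t1, ··b··> t2
  t1 = (a.(0 + 0 + 0))\{a,c} ⊢ ·
  t2 = b.c.0 ⊢ ··b··> t3
  t3 = c.0 ⊢ ··c··> t4
  t4 = 0 ⊢ ·
Partition-refinement fixed point:
  B0 = {s0, t0}
  B1 = {s1, s4, t1, t4}
  B2 = {s2, t2}
  B3 = {s3, t3}
s0 ∈ B0, t0 ∈ B0 → same block
Bisimilar ⇒ trace-equivalent.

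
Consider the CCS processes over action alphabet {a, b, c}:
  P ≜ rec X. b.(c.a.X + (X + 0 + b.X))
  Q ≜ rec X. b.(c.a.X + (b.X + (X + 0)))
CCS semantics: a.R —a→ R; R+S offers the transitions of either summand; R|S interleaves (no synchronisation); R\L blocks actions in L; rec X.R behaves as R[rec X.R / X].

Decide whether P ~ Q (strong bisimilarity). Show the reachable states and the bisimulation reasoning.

P ~ Q

P's transition system — 3 states:
  u0 = rec X. b.(c.a.X + (X + 0 + b.X)) → =b=> u1
  u1 = c.a.(rec X. b.(c.a.X + (X + 0 + b.X))) + ((rec X. b.(c.a.X + (X + 0 + b.X))) + 0 + b.(rec X. b.(c.a.X + (X + 0 + b.X)))) → =b=> u0, =b=> u1, =c=> u2
  u2 = a.(rec X. b.(c.a.X + (X + 0 + b.X))) → =a=> u0
Q's transition system — 3 states:
  v0 = rec X. b.(c.a.X + (b.X + (X + 0))) → =b=> v1
  v1 = c.a.(rec X. b.(c.a.X + (b.X + (X + 0)))) + (b.(rec X. b.(c.a.X + (b.X + (X + 0)))) + ((rec X. b.(c.a.X + (b.X + (X + 0)))) + 0)) → =b=> v0, =b=> v1, =c=> v2
  v2 = a.(rec X. b.(c.a.X + (b.X + (X + 0)))) → =a=> v0
Bisimilarity quotient blocks:
  B0 = {u0, v0}
  B1 = {u1, v1}
  B2 = {u2, v2}
u0 ∈ B0, v0 ∈ B0 → same block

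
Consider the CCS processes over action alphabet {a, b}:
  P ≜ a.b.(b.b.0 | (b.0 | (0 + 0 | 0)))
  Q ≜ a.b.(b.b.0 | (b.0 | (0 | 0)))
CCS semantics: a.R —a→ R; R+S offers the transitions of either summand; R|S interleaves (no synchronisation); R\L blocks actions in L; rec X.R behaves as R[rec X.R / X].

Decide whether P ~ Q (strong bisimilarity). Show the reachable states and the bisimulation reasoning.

YES

LTS(P): 8 reachable states
  u0 = a.b.(b.b.0 | (b.0 | (0 + 0 | 0))) has moves -a-> u1
  u1 = b.(b.b.0 | (b.0 | (0 + 0 | 0))) has moves -b-> u2
  u2 = b.b.0 | (b.0 | (0 + 0 | 0)) has moves -b-> u3, -b-> u4
  u3 = b.0 | (b.0 | (0 + 0 | 0)) has moves -b-> u5, -b-> u6
  u4 = b.b.0 | (0 | (0 + 0 | 0)) has moves -b-> u6
  u5 = 0 | (b.0 | (0 + 0 | 0)) has moves -b-> u7
  u6 = b.0 | (0 | (0 + 0 | 0)) has moves -b-> u7
  u7 = 0 | (0 | (0 + 0 | 0)) has moves ·
LTS(Q): 8 reachable states
  v0 = a.b.(b.b.0 | (b.0 | (0 | 0))) has moves -a-> v1
  v1 = b.(b.b.0 | (b.0 | (0 | 0))) has moves -b-> v2
  v2 = b.b.0 | (b.0 | (0 | 0)) has moves -b-> v3, -b-> v4
  v3 = b.0 | (b.0 | (0 | 0)) has moves -b-> v5, -b-> v6
  v4 = b.b.0 | (0 | (0 | 0)) has moves -b-> v6
  v5 = 0 | (b.0 | (0 | 0)) has moves -b-> v7
  v6 = b.0 | (0 | (0 | 0)) has moves -b-> v7
  v7 = 0 | (0 | (0 | 0)) has moves ·
Partition-refinement fixed point:
  B0 = {u0, v0}
  B1 = {u1, v1}
  B2 = {u2, v2}
  B3 = {u3, u4, v3, v4}
  B4 = {u5, u6, v5, v6}
  B5 = {u7, v7}
u0 ∈ B0, v0 ∈ B0 → same block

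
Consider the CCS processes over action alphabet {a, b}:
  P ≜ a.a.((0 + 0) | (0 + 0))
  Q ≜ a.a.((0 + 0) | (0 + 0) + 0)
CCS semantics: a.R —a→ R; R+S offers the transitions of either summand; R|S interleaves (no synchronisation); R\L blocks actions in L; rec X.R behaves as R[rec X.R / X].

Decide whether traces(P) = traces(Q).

P's transition system — 3 states:
  p0 = a.a.((0 + 0) | (0 + 0)) | -a-> p1
  p1 = a.((0 + 0) | (0 + 0)) | -a-> p2
  p2 = (0 + 0) | (0 + 0) | stopped
Q's transition system — 3 states:
  q0 = a.a.((0 + 0) | (0 + 0) + 0) | -a-> q1
  q1 = a.((0 + 0) | (0 + 0) + 0) | -a-> q2
  q2 = (0 + 0) | (0 + 0) + 0 | stopped
Bisimilarity quotient blocks:
  B0 = {p0, q0}
  B1 = {p1, q1}
  B2 = {p2, q2}
p0 ∈ B0, q0 ∈ B0 → same block
Bisimilar ⇒ trace-equivalent.

YES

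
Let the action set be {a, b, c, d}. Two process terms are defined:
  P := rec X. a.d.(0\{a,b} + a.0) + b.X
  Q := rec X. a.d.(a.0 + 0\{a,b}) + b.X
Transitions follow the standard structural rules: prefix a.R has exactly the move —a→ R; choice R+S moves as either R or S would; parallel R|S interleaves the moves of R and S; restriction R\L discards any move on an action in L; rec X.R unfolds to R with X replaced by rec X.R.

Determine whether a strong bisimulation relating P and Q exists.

bisimilar

Reachable graph of P (4 states):
  u0 = rec X. a.d.(0\{a,b} + a.0) + b.X ⊢ ··a··> u1, ··b··> u0
  u1 = d.(0\{a,b} + a.0) ⊢ ··d··> u2
  u2 = 0\{a,b} + a.0 ⊢ ··a··> u3
  u3 = 0 ⊢ deadlocked
Reachable graph of Q (4 states):
  v0 = rec X. a.d.(a.0 + 0\{a,b}) + b.X ⊢ ··a··> v1, ··b··> v0
  v1 = d.(a.0 + 0\{a,b}) ⊢ ··d··> v2
  v2 = a.0 + 0\{a,b} ⊢ ··a··> v3
  v3 = 0 ⊢ deadlocked
Coarsest stable partition (strong bisimilarity classes):
  B0 = {u0, v0}
  B1 = {u1, v1}
  B2 = {u2, v2}
  B3 = {u3, v3}
u0 ∈ B0, v0 ∈ B0 → same block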